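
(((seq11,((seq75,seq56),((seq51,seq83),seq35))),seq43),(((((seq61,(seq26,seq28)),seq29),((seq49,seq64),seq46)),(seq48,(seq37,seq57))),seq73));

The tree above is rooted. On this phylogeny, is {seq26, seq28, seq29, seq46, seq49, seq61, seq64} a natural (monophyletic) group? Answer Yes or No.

Yes

The most recent common ancestor of these taxa subtends (((seq61,(seq26,seq28)),seq29),((seq49,seq64),seq46)).
That clade has exactly 7 tips — every listed taxon and nothing else — so the group is monophyletic.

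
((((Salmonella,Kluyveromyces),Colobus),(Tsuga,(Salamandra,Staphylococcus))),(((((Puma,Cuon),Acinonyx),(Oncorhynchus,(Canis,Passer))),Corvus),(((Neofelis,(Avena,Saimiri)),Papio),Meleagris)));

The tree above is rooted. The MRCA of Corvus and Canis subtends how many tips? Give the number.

7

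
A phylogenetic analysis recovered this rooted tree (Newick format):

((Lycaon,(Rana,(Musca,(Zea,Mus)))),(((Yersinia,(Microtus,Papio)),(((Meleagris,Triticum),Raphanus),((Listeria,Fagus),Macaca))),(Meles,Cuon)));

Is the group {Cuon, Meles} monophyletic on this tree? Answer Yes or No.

Yes

The most recent common ancestor of these taxa subtends (Meles,Cuon).
That clade has exactly 2 tips — every listed taxon and nothing else — so the group is monophyletic.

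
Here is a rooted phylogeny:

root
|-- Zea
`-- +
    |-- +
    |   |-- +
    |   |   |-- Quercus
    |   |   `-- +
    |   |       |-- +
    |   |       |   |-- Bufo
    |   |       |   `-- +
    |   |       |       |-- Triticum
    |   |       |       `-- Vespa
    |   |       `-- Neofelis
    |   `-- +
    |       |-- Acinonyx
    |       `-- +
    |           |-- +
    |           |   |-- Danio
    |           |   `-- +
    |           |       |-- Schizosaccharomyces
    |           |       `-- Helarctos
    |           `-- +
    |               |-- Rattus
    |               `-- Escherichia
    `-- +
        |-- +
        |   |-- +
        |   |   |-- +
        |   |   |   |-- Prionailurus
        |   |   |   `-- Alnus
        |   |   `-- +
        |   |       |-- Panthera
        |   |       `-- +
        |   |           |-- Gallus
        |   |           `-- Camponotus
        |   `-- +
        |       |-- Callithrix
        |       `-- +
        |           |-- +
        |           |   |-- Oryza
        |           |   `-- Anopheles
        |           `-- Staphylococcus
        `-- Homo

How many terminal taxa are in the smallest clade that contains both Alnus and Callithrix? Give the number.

The MRCA of Alnus and Callithrix is the node subtending (((Prionailurus,Alnus),(Panthera,(Gallus,Camponotus))),(Callithrix,((Oryza,Anopheles),Staphylococcus))).
That clade contains 9 terminal taxa: Alnus, Anopheles, Callithrix, Camponotus, Gallus, Oryza, Panthera, Prionailurus, Staphylococcus.

9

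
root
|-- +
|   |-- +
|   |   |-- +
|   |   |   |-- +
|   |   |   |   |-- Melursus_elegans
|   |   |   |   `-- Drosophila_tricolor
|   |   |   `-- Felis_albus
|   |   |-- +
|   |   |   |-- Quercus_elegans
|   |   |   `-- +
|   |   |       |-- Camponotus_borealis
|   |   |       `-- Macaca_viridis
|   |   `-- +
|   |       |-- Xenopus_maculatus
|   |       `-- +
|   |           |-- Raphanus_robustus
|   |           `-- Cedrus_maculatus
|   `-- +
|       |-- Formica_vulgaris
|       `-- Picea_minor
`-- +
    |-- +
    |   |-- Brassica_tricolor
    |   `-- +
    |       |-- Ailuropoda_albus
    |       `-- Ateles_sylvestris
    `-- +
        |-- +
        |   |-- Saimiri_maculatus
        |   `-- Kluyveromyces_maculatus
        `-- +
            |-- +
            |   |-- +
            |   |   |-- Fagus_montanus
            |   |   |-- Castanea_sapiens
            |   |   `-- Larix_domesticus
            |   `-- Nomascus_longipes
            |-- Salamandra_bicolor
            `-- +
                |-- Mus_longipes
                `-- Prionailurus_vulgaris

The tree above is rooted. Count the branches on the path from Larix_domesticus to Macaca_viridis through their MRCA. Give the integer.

The MRCA of Larix_domesticus and Macaca_viridis is the root of the tree.
From Larix_domesticus up to that node: 6 branches. From Macaca_viridis up to the same node: 5 branches. Total: 6 + 5 = 11.

11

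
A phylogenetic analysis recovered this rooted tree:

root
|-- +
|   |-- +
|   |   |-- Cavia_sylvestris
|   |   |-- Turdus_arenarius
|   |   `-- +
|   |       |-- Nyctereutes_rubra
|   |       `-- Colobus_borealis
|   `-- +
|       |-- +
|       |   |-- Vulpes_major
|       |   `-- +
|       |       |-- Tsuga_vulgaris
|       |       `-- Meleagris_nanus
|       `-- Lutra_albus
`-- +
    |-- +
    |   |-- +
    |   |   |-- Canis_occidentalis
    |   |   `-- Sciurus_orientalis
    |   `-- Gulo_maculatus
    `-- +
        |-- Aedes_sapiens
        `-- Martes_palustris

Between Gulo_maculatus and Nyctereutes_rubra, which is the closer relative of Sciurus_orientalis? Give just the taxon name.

The MRCA of Sciurus_orientalis and Gulo_maculatus subtends ((Canis_occidentalis,Sciurus_orientalis),Gulo_maculatus) (3 taxa).
The MRCA of Sciurus_orientalis and Nyctereutes_rubra is the root, subtending the entire tree (13 taxa).
The first is nested inside the second, so Sciurus_orientalis shares a more recent common ancestor with Gulo_maculatus.

Gulo_maculatus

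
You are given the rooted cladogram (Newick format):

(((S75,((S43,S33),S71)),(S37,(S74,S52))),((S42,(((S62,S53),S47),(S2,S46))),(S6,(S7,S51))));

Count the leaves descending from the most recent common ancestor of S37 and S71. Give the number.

7

The MRCA of S37 and S71 is the node subtending ((S75,((S43,S33),S71)),(S37,(S74,S52))).
That clade contains 7 terminal taxa: S33, S37, S43, S52, S71, S74, S75.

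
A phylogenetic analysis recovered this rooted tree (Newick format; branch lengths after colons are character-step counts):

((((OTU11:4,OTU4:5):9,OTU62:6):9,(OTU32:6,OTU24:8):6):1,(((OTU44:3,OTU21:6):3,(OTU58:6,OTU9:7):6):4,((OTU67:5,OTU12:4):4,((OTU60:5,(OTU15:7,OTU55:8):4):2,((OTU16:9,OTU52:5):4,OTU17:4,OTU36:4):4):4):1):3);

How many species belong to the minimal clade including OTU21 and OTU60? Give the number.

13

The MRCA of OTU21 and OTU60 is the node subtending (((OTU44,OTU21),(OTU58,OTU9)),((OTU67,OTU12),((OTU60,(OTU15,OTU55)),((OTU16,OTU52),OTU17,OTU36)))).
That clade contains 13 terminal taxa: OTU12, OTU15, OTU16, OTU17, OTU21, OTU36, OTU44, OTU52, OTU55, OTU58, OTU60, OTU67, OTU9.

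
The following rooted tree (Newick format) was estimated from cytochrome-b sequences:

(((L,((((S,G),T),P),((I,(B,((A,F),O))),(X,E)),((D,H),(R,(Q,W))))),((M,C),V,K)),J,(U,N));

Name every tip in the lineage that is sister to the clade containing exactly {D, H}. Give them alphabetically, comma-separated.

The clade containing exactly {D, H} attaches to the tree at the node subtending ((D,H),(R,(Q,W))).
The other lineage descending from that same node — the sister group — is (R,(Q,W)); its 3 tips in alphabetical order are the answer.

Q, R, W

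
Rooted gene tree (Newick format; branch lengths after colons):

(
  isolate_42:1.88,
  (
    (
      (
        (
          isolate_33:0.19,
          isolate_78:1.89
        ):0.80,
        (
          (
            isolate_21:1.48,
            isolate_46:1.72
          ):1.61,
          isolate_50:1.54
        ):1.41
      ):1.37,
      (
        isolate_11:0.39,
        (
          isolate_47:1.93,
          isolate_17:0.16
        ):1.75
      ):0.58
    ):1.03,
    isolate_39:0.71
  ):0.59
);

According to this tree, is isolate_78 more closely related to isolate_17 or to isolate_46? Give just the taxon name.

The MRCA of isolate_78 and isolate_46 subtends ((isolate_33,isolate_78),((isolate_21,isolate_46),isolate_50)) (5 taxa).
The MRCA of isolate_78 and isolate_17 subtends (((isolate_33,isolate_78),((isolate_21,isolate_46),isolate_50)),(isolate_11,(isolate_47,isolate_17))) (8 taxa).
The first is nested inside the second, so isolate_78 shares a more recent common ancestor with isolate_46.

isolate_46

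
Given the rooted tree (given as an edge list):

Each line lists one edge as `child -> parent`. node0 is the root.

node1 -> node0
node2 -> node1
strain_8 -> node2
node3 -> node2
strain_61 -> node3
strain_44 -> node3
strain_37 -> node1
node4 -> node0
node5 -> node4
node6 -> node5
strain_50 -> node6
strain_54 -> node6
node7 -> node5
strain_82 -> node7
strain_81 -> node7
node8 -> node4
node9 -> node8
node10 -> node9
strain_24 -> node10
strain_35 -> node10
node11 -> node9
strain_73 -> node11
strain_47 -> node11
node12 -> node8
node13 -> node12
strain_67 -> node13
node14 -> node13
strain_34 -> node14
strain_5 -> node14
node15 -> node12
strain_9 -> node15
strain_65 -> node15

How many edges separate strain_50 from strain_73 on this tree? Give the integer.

The MRCA of strain_50 and strain_73 is the node subtending (((strain_50,strain_54),(strain_82,strain_81)),(((strain_24,strain_35),(strain_73,strain_47)),((strain_67,(strain_34,strain_5)),(strain_9,strain_65)))).
From strain_50 up to that node: 3 branches. From strain_73 up to the same node: 4 branches. Total: 3 + 4 = 7.

7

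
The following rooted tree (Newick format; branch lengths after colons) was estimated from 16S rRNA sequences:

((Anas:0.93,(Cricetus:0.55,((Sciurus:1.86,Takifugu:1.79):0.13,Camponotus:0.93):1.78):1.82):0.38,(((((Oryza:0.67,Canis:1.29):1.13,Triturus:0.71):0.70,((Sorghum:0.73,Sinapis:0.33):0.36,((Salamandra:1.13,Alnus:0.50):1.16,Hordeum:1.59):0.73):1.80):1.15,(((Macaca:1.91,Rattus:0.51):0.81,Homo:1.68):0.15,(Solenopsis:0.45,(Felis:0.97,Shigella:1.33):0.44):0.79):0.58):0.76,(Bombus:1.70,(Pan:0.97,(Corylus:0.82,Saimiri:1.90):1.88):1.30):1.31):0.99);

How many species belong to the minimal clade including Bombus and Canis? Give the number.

18

The MRCA of Bombus and Canis is the node subtending (((((Oryza,Canis),Triturus),((Sorghum,Sinapis),((Salamandra,Alnus),Hordeum))),(((Macaca,Rattus),Homo),(Solenopsis,(Felis,Shigella)))),(Bombus,(Pan,(Corylus,Saimiri)))).
That clade contains 18 terminal taxa: Alnus, Bombus, Canis, Corylus, Felis, Homo, Hordeum, Macaca, Oryza, Pan, Rattus, Saimiri, Salamandra, Shigella, Sinapis, Solenopsis, Sorghum, Triturus.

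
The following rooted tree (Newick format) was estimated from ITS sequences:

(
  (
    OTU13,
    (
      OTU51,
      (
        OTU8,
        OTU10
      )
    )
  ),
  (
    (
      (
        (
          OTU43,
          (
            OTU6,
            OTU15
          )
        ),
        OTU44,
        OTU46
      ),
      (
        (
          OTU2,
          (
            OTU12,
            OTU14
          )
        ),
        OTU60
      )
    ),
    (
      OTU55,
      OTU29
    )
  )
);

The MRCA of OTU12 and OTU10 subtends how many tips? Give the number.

15

The MRCA of OTU12 and OTU10 is the root, so the clade is the entire tree.
That clade contains 15 terminal taxa: OTU10, OTU12, OTU13, OTU14, OTU15, OTU2, OTU29, OTU43, OTU44, OTU46, OTU51, OTU55, OTU6, OTU60, OTU8.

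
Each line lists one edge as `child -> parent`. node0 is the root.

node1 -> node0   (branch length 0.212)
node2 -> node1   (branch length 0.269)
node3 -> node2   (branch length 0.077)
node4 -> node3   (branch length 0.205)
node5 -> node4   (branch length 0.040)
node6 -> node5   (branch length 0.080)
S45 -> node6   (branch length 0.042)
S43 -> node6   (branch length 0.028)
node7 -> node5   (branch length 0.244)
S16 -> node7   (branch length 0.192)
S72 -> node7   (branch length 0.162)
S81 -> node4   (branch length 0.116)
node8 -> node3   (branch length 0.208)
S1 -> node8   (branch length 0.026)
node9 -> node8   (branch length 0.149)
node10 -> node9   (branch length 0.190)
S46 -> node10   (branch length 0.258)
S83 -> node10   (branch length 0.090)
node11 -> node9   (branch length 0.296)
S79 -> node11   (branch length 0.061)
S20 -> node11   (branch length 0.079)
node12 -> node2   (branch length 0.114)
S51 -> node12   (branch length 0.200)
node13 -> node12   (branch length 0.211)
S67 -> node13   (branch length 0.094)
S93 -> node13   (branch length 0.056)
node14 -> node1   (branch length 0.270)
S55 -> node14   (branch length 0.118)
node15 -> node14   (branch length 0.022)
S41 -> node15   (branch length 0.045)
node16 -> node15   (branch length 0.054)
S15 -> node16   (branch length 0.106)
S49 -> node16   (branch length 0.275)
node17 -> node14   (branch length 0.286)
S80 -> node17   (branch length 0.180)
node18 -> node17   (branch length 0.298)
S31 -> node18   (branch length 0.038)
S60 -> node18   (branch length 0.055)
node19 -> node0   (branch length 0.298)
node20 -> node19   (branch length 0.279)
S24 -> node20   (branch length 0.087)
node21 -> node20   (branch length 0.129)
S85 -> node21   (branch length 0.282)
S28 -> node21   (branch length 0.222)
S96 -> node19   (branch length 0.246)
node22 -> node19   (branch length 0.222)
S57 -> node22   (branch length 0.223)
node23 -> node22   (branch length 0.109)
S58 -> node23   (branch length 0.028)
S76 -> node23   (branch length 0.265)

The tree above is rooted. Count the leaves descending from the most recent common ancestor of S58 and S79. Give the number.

27

The MRCA of S58 and S79 is the root, so the clade is the entire tree.
That clade contains 27 terminal taxa: S1, S15, S16, S20, S24, S28, S31, S41, S43, S45, S46, S49, S51, S55, S57, S58, S60, S67, S72, S76, S79, S80, S81, S83, S85, S93, S96.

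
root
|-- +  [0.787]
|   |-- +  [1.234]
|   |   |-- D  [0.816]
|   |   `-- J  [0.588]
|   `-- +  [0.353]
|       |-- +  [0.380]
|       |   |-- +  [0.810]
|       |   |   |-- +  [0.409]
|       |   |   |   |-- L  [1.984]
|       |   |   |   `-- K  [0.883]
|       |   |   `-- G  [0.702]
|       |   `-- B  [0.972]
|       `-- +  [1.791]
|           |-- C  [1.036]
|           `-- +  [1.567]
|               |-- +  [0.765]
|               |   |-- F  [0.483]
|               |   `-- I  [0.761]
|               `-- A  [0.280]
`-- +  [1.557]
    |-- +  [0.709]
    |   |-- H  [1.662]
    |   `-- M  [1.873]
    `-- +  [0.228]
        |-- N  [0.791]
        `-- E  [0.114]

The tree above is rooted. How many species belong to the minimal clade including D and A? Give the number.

10

The MRCA of D and A is the node subtending ((D,J),((((L,K),G),B),(C,((F,I),A)))).
That clade contains 10 terminal taxa: A, B, C, D, F, G, I, J, K, L.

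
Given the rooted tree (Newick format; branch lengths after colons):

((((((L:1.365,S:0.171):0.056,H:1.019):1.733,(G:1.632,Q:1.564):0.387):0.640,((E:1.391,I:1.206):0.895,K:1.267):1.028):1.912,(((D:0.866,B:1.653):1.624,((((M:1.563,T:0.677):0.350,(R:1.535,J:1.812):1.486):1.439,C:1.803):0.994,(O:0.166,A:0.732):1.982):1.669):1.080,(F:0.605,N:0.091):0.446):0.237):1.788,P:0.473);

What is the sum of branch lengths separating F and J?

9.531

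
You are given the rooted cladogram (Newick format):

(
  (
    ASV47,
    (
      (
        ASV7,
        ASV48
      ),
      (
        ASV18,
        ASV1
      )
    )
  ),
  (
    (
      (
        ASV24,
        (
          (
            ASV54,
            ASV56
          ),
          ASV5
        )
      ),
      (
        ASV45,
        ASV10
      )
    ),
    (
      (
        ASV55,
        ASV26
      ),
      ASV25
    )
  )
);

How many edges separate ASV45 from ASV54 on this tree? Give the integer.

6

The MRCA of ASV45 and ASV54 is the node subtending ((ASV24,((ASV54,ASV56),ASV5)),(ASV45,ASV10)).
From ASV45 up to that node: 2 branches. From ASV54 up to the same node: 4 branches. Total: 2 + 4 = 6.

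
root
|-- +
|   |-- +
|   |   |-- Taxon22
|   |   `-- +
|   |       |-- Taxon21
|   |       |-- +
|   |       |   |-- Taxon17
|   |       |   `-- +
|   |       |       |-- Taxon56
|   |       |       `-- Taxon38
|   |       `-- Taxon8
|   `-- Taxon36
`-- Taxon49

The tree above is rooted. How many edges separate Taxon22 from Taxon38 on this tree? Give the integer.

5

The MRCA of Taxon22 and Taxon38 is the node subtending (Taxon22,(Taxon21,(Taxon17,(Taxon56,Taxon38)),Taxon8)).
From Taxon22 up to that node: 1 branch. From Taxon38 up to the same node: 4 branches. Total: 1 + 4 = 5.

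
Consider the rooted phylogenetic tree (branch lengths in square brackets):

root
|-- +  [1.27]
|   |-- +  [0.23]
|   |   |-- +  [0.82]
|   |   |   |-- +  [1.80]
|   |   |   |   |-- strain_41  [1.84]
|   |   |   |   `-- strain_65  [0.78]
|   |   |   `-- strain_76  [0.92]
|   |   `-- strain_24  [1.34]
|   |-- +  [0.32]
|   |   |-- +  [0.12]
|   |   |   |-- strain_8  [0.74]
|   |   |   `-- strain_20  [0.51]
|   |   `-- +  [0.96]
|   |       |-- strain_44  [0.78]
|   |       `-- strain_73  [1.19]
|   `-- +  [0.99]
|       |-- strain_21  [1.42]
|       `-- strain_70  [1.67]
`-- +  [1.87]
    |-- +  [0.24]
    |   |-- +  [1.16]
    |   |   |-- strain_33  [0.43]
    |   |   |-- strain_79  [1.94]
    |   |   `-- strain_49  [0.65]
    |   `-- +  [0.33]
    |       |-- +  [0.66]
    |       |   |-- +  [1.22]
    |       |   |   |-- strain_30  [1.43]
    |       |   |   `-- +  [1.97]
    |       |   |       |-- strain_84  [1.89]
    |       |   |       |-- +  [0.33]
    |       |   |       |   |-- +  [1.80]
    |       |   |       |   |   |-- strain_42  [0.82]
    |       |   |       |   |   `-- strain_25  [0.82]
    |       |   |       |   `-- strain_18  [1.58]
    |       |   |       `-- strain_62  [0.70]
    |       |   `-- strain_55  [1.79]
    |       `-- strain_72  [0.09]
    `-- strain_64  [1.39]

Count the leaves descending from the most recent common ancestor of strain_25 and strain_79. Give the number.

11

The MRCA of strain_25 and strain_79 is the node subtending ((strain_33,strain_79,strain_49),(((strain_30,(strain_84,((strain_42,strain_25),strain_18),strain_62)),strain_55),strain_72)).
That clade contains 11 terminal taxa: strain_18, strain_25, strain_30, strain_33, strain_42, strain_49, strain_55, strain_62, strain_72, strain_79, strain_84.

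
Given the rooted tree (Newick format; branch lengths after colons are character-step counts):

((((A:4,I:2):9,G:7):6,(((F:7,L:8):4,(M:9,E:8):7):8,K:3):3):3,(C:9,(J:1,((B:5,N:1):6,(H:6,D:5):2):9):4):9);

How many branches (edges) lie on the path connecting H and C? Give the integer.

The MRCA of H and C is the node subtending (C,(J,((B,N),(H,D)))).
From H up to that node: 4 branches. From C up to the same node: 1 branch. Total: 4 + 1 = 5.

5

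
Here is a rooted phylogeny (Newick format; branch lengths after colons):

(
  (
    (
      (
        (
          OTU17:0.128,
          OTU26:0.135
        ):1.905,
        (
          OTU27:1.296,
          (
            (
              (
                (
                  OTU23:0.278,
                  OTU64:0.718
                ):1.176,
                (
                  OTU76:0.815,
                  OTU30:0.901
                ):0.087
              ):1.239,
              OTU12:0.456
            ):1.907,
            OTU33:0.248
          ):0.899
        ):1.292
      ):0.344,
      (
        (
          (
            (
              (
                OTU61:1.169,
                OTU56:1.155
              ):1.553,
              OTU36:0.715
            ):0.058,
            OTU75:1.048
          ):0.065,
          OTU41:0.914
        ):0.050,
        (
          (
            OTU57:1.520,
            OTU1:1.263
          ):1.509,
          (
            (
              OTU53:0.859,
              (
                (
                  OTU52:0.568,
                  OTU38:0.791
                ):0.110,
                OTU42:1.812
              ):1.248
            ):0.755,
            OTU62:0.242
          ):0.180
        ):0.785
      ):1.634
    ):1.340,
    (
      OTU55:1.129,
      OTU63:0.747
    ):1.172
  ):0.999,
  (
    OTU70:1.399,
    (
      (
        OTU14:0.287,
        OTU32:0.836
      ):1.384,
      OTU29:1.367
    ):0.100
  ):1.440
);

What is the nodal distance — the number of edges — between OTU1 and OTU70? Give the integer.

8

The MRCA of OTU1 and OTU70 is the root of the tree.
From OTU1 up to that node: 6 branches. From OTU70 up to the same node: 2 branches. Total: 6 + 2 = 8.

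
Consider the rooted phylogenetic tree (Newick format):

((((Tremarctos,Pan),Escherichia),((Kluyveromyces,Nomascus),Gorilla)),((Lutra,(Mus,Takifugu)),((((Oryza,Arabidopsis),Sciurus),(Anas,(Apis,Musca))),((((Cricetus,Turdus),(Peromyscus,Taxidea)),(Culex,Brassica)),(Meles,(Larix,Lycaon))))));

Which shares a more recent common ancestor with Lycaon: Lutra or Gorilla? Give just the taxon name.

Lutra

The MRCA of Lycaon and Lutra subtends ((Lutra,(Mus,Takifugu)),((((Oryza,Arabidopsis),Sciurus),(Anas,(Apis,Musca))),((((Cricetus,Turdus),(Peromyscus,Taxidea)),(Culex,Brassica)),(Meles,(Larix,Lycaon))))) (18 taxa).
The MRCA of Lycaon and Gorilla is the root, subtending the entire tree (24 taxa).
The first is nested inside the second, so Lycaon shares a more recent common ancestor with Lutra.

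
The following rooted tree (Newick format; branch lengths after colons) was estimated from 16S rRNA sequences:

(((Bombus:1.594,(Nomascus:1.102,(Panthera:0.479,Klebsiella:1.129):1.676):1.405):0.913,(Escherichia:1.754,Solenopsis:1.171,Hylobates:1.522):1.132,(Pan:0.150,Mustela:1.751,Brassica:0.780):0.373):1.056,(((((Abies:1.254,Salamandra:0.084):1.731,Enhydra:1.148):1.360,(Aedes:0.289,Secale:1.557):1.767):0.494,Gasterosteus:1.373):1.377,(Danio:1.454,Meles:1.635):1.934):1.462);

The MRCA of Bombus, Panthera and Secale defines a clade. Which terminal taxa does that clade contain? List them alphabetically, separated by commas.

Abies, Aedes, Bombus, Brassica, Danio, Enhydra, Escherichia, Gasterosteus, Hylobates, Klebsiella, Meles, Mustela, Nomascus, Pan, Panthera, Salamandra, Secale, Solenopsis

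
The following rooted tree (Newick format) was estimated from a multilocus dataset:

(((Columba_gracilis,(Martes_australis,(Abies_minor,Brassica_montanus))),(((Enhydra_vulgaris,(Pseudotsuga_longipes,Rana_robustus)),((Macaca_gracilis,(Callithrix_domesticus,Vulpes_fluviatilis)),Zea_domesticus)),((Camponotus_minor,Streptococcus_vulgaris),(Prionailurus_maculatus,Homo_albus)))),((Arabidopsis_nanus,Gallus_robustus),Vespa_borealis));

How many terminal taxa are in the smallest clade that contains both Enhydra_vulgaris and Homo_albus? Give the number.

11

The MRCA of Enhydra_vulgaris and Homo_albus is the node subtending (((Enhydra_vulgaris,(Pseudotsuga_longipes,Rana_robustus)),((Macaca_gracilis,(Callithrix_domesticus,Vulpes_fluviatilis)),Zea_domesticus)),((Camponotus_minor,Streptococcus_vulgaris),(Prionailurus_maculatus,Homo_albus))).
That clade contains 11 terminal taxa: Callithrix_domesticus, Camponotus_minor, Enhydra_vulgaris, Homo_albus, Macaca_gracilis, Prionailurus_maculatus, Pseudotsuga_longipes, Rana_robustus, Streptococcus_vulgaris, Vulpes_fluviatilis, Zea_domesticus.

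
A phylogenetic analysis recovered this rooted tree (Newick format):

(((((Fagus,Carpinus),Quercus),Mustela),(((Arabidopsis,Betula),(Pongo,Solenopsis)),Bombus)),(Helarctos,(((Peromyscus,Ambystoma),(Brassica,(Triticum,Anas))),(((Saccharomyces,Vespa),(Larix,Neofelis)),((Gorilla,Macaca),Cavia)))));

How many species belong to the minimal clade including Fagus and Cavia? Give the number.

22

The MRCA of Fagus and Cavia is the root, so the clade is the entire tree.
That clade contains 22 terminal taxa: Ambystoma, Anas, Arabidopsis, Betula, Bombus, Brassica, Carpinus, Cavia, Fagus, Gorilla, Helarctos, Larix, Macaca, Mustela, Neofelis, Peromyscus, Pongo, Quercus, Saccharomyces, Solenopsis, Triticum, Vespa.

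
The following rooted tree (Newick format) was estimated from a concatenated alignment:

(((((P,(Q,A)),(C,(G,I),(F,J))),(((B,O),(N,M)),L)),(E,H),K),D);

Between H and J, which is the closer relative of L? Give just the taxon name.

J

The MRCA of L and J subtends (((P,(Q,A)),(C,(G,I),(F,J))),(((B,O),(N,M)),L)) (13 taxa).
The MRCA of L and H subtends ((((P,(Q,A)),(C,(G,I),(F,J))),(((B,O),(N,M)),L)),(E,H),K) (16 taxa).
The first is nested inside the second, so L shares a more recent common ancestor with J.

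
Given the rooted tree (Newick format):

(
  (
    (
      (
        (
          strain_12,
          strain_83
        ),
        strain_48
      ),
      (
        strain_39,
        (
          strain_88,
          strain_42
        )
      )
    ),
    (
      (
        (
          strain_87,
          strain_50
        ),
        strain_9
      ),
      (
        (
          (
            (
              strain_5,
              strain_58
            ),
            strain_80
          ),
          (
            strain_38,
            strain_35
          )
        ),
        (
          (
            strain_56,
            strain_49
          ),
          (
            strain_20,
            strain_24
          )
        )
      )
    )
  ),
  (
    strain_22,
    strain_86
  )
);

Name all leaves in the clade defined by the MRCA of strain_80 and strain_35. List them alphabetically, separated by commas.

Tracing strain_80: it sits inside ((strain_5,strain_58),strain_80).
Tracing strain_35: it sits inside (strain_38,strain_35).
The smallest clade enclosing both is (((strain_5,strain_58),strain_80),(strain_38,strain_35)); the answer is its 5 terminal taxa in alphabetical order.

strain_35, strain_38, strain_5, strain_58, strain_80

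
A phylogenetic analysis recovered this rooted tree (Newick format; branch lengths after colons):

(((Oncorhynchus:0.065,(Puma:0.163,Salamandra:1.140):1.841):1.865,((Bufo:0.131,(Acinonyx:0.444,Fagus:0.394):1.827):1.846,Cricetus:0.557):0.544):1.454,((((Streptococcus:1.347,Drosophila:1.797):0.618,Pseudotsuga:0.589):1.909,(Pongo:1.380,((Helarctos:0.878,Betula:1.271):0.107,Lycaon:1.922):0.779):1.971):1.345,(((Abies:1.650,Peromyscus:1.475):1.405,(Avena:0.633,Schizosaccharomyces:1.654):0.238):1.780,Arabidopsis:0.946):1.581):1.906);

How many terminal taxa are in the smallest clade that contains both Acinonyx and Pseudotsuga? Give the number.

The MRCA of Acinonyx and Pseudotsuga is the root, so the clade is the entire tree.
That clade contains 19 terminal taxa: Abies, Acinonyx, Arabidopsis, Avena, Betula, Bufo, Cricetus, Drosophila, Fagus, Helarctos, Lycaon, Oncorhynchus, Peromyscus, Pongo, Pseudotsuga, Puma, Salamandra, Schizosaccharomyces, Streptococcus.

19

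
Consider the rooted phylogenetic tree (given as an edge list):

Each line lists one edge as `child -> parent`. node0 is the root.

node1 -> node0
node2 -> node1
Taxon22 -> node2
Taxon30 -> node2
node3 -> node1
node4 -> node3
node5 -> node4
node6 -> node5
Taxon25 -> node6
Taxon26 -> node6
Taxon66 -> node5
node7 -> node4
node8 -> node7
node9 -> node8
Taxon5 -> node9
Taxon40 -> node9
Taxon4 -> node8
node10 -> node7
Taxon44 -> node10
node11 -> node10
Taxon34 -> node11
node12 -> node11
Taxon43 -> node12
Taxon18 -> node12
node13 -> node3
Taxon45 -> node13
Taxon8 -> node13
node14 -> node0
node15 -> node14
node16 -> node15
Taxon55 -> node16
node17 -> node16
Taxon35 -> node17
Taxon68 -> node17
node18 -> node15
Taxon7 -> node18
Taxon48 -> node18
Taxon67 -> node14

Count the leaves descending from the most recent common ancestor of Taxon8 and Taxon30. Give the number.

14

The MRCA of Taxon8 and Taxon30 is the node subtending ((Taxon22,Taxon30),((((Taxon25,Taxon26),Taxon66),(((Taxon5,Taxon40),Taxon4),(Taxon44,(Taxon34,(Taxon43,Taxon18))))),(Taxon45,Taxon8))).
That clade contains 14 terminal taxa: Taxon18, Taxon22, Taxon25, Taxon26, Taxon30, Taxon34, Taxon4, Taxon40, Taxon43, Taxon44, Taxon45, Taxon5, Taxon66, Taxon8.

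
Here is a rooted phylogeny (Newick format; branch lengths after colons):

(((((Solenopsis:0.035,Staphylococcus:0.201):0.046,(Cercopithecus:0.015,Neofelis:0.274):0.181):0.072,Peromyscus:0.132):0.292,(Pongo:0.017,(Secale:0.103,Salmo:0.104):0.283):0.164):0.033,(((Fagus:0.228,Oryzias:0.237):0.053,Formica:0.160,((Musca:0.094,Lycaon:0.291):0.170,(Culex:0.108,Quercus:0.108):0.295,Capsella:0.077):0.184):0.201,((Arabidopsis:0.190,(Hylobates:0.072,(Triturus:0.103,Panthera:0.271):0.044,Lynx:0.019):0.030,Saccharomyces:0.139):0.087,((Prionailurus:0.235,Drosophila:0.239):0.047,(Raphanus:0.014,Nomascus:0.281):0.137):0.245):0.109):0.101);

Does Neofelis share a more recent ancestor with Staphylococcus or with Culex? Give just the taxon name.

The MRCA of Neofelis and Staphylococcus subtends ((Solenopsis,Staphylococcus),(Cercopithecus,Neofelis)) (4 taxa).
The MRCA of Neofelis and Culex is the root, subtending the entire tree (26 taxa).
The first is nested inside the second, so Neofelis shares a more recent common ancestor with Staphylococcus.

Staphylococcus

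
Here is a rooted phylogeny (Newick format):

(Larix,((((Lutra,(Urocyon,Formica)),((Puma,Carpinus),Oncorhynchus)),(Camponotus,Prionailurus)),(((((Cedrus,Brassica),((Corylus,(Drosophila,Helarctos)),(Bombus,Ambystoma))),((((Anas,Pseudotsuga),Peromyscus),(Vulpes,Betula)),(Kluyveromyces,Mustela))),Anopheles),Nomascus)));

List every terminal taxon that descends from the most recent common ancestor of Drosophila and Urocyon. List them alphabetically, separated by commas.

Ambystoma, Anas, Anopheles, Betula, Bombus, Brassica, Camponotus, Carpinus, Cedrus, Corylus, Drosophila, Formica, Helarctos, Kluyveromyces, Lutra, Mustela, Nomascus, Oncorhynchus, Peromyscus, Prionailurus, Pseudotsuga, Puma, Urocyon, Vulpes

Tracing Drosophila: it sits inside (Drosophila,Helarctos).
Tracing Urocyon: it sits inside (Urocyon,Formica).
The smallest clade enclosing both is ((((Lutra,(Urocyon,Formica)),((Puma,Carpinus),Oncorhynchus)),(Camponotus,Prionailurus)),(((((Cedrus,Brassica),((Corylus,(Drosophila,Helarctos)),(Bombus,Ambystoma))),((((Anas,Pseudotsuga),Peromyscus),(Vulpes,Betula)),(Kluyveromyces,Mustela))),Anopheles),Nomascus)); the answer is its 24 terminal taxa in alphabetical order.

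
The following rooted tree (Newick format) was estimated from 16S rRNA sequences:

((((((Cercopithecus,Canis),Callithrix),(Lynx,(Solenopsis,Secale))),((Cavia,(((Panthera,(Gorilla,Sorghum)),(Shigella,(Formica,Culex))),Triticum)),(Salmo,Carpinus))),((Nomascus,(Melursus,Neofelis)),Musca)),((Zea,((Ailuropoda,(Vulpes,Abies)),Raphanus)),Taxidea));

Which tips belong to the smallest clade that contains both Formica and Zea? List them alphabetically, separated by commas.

Abies, Ailuropoda, Callithrix, Canis, Carpinus, Cavia, Cercopithecus, Culex, Formica, Gorilla, Lynx, Melursus, Musca, Neofelis, Nomascus, Panthera, Raphanus, Salmo, Secale, Shigella, Solenopsis, Sorghum, Taxidea, Triticum, Vulpes, Zea

Tracing Formica: it sits inside (Formica,Culex).
Tracing Zea: it sits inside (Zea,((Ailuropoda,(Vulpes,Abies)),Raphanus)).
The smallest clade enclosing both is the whole tree (their MRCA is the root), so the answer is all 26 tips in alphabetical order.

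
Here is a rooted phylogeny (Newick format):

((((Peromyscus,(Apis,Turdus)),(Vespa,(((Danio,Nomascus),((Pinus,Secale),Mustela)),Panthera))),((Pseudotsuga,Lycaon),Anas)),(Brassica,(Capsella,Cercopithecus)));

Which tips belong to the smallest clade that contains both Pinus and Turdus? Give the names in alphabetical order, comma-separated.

Tracing Pinus: it sits inside (Pinus,Secale).
Tracing Turdus: it sits inside (Apis,Turdus).
The smallest clade enclosing both is ((Peromyscus,(Apis,Turdus)),(Vespa,(((Danio,Nomascus),((Pinus,Secale),Mustela)),Panthera))); the answer is its 10 terminal taxa in alphabetical order.

Apis, Danio, Mustela, Nomascus, Panthera, Peromyscus, Pinus, Secale, Turdus, Vespa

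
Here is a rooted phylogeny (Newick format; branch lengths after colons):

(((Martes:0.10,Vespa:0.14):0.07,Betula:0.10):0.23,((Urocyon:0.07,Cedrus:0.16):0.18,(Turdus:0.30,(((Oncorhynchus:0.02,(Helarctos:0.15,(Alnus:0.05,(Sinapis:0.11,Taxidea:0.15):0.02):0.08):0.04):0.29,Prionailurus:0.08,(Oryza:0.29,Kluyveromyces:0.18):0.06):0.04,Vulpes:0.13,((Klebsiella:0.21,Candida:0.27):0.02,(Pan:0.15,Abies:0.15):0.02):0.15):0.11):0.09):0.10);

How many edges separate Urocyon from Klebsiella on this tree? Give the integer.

The MRCA of Urocyon and Klebsiella is the node subtending ((Urocyon,Cedrus),(Turdus,(((Oncorhynchus,(Helarctos,(Alnus,(Sinapis,Taxidea)))),Prionailurus,(Oryza,Kluyveromyces)),Vulpes,((Klebsiella,Candida),(Pan,Abies))))).
From Urocyon up to that node: 2 branches. From Klebsiella up to the same node: 5 branches. Total: 2 + 5 = 7.

7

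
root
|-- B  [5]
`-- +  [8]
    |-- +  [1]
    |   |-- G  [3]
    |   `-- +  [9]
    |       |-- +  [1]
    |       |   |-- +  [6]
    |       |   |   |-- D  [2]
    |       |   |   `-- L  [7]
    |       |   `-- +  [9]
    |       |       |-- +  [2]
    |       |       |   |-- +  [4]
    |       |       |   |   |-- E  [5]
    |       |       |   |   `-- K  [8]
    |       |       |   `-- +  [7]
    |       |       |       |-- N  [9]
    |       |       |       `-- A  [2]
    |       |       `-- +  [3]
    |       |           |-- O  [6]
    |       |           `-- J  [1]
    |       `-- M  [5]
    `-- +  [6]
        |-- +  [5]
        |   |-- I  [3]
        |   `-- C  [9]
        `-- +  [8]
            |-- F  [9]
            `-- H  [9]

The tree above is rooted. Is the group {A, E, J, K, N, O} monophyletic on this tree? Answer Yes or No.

Yes

The most recent common ancestor of these taxa subtends (((E,K),(N,A)),(O,J)).
That clade has exactly 6 tips — every listed taxon and nothing else — so the group is monophyletic.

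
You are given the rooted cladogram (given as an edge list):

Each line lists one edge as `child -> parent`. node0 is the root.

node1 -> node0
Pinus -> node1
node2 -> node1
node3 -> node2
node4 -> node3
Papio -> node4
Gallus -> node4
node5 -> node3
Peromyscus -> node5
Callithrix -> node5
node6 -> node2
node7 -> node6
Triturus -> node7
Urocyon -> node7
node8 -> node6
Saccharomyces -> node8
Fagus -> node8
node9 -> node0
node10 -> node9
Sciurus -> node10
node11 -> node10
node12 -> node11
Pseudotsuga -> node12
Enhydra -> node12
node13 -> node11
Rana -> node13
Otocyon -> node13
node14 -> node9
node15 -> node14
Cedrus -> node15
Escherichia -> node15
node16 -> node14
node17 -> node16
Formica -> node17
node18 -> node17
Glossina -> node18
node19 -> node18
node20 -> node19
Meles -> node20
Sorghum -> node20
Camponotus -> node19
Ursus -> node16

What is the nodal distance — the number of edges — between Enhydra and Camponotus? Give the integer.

10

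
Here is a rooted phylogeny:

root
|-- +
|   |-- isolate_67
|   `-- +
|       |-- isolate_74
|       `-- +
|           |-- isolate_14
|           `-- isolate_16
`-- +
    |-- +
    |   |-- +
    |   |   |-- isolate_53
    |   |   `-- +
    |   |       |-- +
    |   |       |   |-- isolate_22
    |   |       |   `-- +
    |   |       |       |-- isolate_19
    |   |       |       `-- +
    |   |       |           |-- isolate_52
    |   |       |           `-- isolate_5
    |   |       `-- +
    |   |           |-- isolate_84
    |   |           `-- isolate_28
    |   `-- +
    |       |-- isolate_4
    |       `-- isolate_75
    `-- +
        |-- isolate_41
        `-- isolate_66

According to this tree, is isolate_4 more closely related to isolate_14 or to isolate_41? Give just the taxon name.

The MRCA of isolate_4 and isolate_41 subtends (((isolate_53,((isolate_22,(isolate_19,(isolate_52,isolate_5))),(isolate_84,isolate_28))),(isolate_4,isolate_75)),(isolate_41,isolate_66)) (11 taxa).
The MRCA of isolate_4 and isolate_14 is the root, subtending the entire tree (15 taxa).
The first is nested inside the second, so isolate_4 shares a more recent common ancestor with isolate_41.

isolate_41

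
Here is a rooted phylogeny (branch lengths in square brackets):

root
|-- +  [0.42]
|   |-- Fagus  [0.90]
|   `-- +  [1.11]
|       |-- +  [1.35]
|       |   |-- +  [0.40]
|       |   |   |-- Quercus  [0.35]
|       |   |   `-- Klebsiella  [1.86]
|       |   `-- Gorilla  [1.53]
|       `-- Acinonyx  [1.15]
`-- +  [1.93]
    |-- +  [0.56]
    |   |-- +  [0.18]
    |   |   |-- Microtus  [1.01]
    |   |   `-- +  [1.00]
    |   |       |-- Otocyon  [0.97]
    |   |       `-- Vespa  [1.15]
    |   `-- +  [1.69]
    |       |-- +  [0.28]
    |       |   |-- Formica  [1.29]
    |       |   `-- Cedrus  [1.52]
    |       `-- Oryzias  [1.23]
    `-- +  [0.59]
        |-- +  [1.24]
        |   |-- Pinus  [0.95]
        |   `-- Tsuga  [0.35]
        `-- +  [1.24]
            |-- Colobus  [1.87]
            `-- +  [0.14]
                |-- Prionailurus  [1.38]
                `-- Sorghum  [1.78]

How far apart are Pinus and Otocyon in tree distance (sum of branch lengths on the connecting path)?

5.49

The path runs Pinus → … → MRCA → … → Otocyon; the MRCA is the node subtending (((Microtus,(Otocyon,Vespa)),((Formica,Cedrus),Oryzias)),((Pinus,Tsuga),(Colobus,(Prionailurus,Sorghum)))).
Branch lengths along that path: 0.95 + 1.24 + 0.59 + 0.56 + 0.18 + 1.00 + 0.97 = 5.49.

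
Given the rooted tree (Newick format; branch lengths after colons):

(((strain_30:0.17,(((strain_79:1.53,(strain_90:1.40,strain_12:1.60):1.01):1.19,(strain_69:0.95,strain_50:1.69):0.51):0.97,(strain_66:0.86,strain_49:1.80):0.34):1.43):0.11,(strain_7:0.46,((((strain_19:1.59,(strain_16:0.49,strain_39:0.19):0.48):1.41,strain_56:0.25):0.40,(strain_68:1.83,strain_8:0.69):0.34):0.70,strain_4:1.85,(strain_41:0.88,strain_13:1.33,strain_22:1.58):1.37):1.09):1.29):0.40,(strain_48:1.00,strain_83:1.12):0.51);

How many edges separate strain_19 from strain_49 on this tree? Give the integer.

10

The MRCA of strain_19 and strain_49 is the node subtending ((strain_30,(((strain_79,(strain_90,strain_12)),(strain_69,strain_50)),(strain_66,strain_49))),(strain_7,((((strain_19,(strain_16,strain_39)),strain_56),(strain_68,strain_8)),strain_4,(strain_41,strain_13,strain_22)))).
From strain_19 up to that node: 6 branches. From strain_49 up to the same node: 4 branches. Total: 6 + 4 = 10.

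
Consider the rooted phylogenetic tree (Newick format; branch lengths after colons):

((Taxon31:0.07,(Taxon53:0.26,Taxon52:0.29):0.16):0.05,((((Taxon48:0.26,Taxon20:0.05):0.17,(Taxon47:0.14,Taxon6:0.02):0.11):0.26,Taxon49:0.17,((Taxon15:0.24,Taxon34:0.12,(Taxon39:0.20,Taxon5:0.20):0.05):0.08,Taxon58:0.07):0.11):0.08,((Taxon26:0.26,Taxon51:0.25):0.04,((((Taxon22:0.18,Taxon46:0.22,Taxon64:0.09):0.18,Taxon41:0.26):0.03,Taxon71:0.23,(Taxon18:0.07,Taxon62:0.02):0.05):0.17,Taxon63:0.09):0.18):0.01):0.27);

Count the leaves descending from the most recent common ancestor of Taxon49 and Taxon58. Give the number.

The MRCA of Taxon49 and Taxon58 is the node subtending (((Taxon48,Taxon20),(Taxon47,Taxon6)),Taxon49,((Taxon15,Taxon34,(Taxon39,Taxon5)),Taxon58)).
That clade contains 10 terminal taxa: Taxon15, Taxon20, Taxon34, Taxon39, Taxon47, Taxon48, Taxon49, Taxon5, Taxon58, Taxon6.

10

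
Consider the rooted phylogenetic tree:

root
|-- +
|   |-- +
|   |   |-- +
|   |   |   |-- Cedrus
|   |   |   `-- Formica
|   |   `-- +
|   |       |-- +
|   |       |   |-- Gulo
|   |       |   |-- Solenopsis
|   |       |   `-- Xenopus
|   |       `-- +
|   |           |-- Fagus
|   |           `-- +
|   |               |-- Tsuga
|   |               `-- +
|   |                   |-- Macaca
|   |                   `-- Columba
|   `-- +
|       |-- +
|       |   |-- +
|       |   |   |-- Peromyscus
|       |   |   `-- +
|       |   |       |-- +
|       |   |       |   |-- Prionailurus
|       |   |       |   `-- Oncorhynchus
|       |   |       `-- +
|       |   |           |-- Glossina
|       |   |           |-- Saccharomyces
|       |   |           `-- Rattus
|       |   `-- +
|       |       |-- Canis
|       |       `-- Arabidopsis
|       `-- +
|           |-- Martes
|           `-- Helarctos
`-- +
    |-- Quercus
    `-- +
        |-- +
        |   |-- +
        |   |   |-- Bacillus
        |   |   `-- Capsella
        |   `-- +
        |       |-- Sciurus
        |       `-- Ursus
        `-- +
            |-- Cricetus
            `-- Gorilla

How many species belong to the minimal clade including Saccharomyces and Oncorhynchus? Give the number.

The MRCA of Saccharomyces and Oncorhynchus is the node subtending ((Prionailurus,Oncorhynchus),(Glossina,Saccharomyces,Rattus)).
That clade contains 5 terminal taxa: Glossina, Oncorhynchus, Prionailurus, Rattus, Saccharomyces.

5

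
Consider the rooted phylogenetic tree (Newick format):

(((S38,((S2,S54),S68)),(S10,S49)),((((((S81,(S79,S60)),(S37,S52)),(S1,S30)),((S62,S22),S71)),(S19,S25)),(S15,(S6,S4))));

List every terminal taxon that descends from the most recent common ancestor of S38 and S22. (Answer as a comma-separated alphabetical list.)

Tracing S38: it sits inside (S38,((S2,S54),S68)).
Tracing S22: it sits inside (S62,S22).
The smallest clade enclosing both is the whole tree (their MRCA is the root), so the answer is all 21 tips in alphabetical order.

S1, S10, S15, S19, S2, S22, S25, S30, S37, S38, S4, S49, S52, S54, S6, S60, S62, S68, S71, S79, S81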